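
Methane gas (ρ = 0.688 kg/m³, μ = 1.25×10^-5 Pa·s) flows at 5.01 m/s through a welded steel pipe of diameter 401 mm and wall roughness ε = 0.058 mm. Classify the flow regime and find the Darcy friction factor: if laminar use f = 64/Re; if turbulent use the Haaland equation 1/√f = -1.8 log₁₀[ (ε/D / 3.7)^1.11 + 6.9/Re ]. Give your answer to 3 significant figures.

Re = ρVD/μ = 0.688·5.01·0.401/1.25e-05 = 1.106e+05.
Re > 4000 → turbulent. ε/D = 5.8e-05/0.401 = 0.000145; Haaland: 1/√f = -1.8 log₁₀[1.28e-05 + 6.24e-05] = 7.423, so f = 0.01815.

f ≈ 0.0181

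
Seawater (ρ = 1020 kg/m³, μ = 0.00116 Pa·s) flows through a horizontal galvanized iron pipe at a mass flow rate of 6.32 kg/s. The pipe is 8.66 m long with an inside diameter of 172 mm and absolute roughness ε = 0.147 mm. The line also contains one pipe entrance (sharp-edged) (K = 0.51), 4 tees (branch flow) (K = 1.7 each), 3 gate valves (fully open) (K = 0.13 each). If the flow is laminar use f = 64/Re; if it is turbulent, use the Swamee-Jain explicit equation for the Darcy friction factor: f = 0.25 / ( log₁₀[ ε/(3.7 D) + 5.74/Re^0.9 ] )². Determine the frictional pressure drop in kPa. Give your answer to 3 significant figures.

ΔP ≈ 0.324 kPa

A = πD²/4 = π(0.172)²/4 = 0.02324 m²; mean velocity V = ṁ/(ρA) = 6.32/(1020 · 0.02324) = 0.2667 m/s.
Reynolds number Re = ρVD/μ = 1020 · 0.2667 · 0.172 / 0.00116 = 4.033e+04.
Re > 4000 → turbulent. Relative roughness ε/D = 0.000147/0.172 = 0.000855. Swamee-Jain: f = 0.25/(log₁₀[0.000855/3.7 + 5.74/4.033e+04^0.9])² = 0.25/(log₁₀[0.000231 + 0.000411])² = 0.25/(-3.192)² = 0.02453.
Total minor-loss coefficient ΣK = 1·0.51 + 4·1.7 + 3·0.13 = 7.7.
ΔP = [f·L/D + ΣK]·(ρV²/2) = [0.02453·8.66/0.172 + 7.7]·(1020·0.2667²/2) = [1.235 + 7.7]·36.27 = 324 Pa.
ΔP = 324 Pa = 0.324 kPa.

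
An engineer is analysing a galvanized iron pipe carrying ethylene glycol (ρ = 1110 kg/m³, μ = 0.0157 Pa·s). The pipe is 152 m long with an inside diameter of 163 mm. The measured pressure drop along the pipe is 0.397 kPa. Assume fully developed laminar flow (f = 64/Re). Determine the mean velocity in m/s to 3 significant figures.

V ≈ 0.138 m/s

For laminar flow, f = 64/Re with Re = ρVD/μ, so Darcy-Weisbach reduces to ΔP = 32μLV/D². Solving for V: V = ΔP·D²/(32μL) = 397·(0.163)²/(32·0.0157·152) = 0.1381 m/s.
Check: Re = ρVD/μ = 1110·0.1381·0.163/0.0157 = 1592 < 2300, so the laminar assumption holds.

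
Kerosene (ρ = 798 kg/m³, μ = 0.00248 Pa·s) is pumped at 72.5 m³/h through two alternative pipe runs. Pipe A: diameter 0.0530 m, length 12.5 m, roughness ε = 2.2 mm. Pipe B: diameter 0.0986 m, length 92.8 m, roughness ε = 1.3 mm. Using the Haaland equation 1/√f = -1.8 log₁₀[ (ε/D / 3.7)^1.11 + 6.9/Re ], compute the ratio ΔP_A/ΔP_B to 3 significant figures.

Pipe A: V = Q/A = 0.02014/0.002206 = 9.128 m/s; Re = 1.557e+05; ε/D = 0.0415; Haaland → f = 0.06605; ΔP_A = f(L/D)(ρV²/2) = 5.179e+05 Pa.
Pipe B: V = Q/A = 0.02014/0.007636 = 2.637 m/s; Re = 8.368e+04; ε/D = 0.0132; Haaland → f = 0.04236; ΔP_B = f(L/D)(ρV²/2) = 1.107e+05 Pa.
ΔP_A/ΔP_B = 5.179e+05/1.107e+05 = 4.68.

ΔP_A/ΔP_B ≈ 4.68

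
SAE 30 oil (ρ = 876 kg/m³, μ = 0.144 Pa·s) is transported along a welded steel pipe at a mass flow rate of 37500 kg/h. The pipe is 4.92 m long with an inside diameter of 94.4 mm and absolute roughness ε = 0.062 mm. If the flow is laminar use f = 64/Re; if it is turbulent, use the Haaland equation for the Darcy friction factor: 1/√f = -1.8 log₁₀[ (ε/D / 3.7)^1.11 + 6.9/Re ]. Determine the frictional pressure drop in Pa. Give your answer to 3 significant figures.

ṁ = 37500 kg/h = 37500/3600 = 10.42 kg/s.
A = πD²/4 = π(0.0944)²/4 = 0.006999 m²; mean velocity V = ṁ/(ρA) = 10.42/(876 · 0.006999) = 1.699 m/s.
Reynolds number Re = ρVD/μ = 876 · 1.699 · 0.0944 / 0.144 = 975.7.
Re < 2300 → laminar flow, so f = 64/Re = 64/975.7 = 0.0656 (the turbulent correlation is not needed).
Darcy-Weisbach: ΔP = f(L/D)(ρV²/2) = 0.0656·(4.92/0.0944)·(876·1.699²/2) = 0.0656·52.12·1264 = 4322 Pa.

ΔP ≈ 4320 Pa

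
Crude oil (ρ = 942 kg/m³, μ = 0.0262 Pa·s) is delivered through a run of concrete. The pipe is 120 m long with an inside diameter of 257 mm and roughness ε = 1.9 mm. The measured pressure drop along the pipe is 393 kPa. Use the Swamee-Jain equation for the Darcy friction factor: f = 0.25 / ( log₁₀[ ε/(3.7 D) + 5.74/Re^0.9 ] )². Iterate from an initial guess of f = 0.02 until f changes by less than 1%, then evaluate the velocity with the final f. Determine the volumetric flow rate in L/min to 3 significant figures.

Q ≈ 22000 L/min

Rearranging Darcy-Weisbach: V = √(2·ΔP·D/(f·L·ρ)). With ε/D = 0.0019/0.257 = 0.00739, iterate starting from f = 0.02:
  f = 0.02 → V = √(2·3.93e+05·0.257/(0.02·120·942)) = 9.453 m/s; Re = ρVD/μ = 8.734e+04; f → 0.03541
  f = 0.03541 → V = 7.104 m/s; Re = 6.564e+04; f → 0.03573
Converged (Δf/f < 1%). With the final f = 0.03573: V = √(2·3.93e+05·0.257/(0.03573·120·942)) = 7.072 m/s.
Q = V·A = 7.072·(π/4·0.257²) = 0.3669 m³/s = 22000 L/min.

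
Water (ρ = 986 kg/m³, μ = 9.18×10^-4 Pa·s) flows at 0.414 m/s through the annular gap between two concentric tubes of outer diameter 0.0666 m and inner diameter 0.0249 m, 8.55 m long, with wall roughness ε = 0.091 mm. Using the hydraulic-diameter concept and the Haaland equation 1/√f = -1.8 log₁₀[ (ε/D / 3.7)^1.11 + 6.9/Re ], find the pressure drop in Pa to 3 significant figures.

ΔP ≈ 523 Pa

Hydraulic diameter D_h = 4A/P = D_o - D_i = 0.0666 - 0.0249 = 0.0417 m.
Re = ρVD_h/μ = 986·0.414·0.0417/0.000918 = 1.854e+04.
ε/D_h = 9.1e-05/0.0417 = 0.00218; Haaland gives 1/√f = -1.8 log₁₀[0.00026+0.000372] = 5.758, so f = 0.03016.
ΔP = f(L/D_h)(ρV²/2) = 0.03016·8.55/0.0417·84.5 = 522.5 Pa.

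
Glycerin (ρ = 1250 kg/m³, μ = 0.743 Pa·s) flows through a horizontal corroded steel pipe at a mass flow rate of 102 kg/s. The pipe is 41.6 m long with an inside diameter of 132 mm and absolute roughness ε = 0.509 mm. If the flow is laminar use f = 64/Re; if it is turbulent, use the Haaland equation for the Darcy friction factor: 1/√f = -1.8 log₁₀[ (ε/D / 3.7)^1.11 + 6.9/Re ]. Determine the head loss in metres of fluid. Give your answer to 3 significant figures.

A = πD²/4 = π(0.132)²/4 = 0.01368 m²; mean velocity V = ṁ/(ρA) = 102/(1250 · 0.01368) = 5.963 m/s.
Reynolds number Re = ρVD/μ = 1250 · 5.963 · 0.132 / 0.743 = 1324.
Re < 2300 → laminar flow, so f = 64/Re = 64/1324 = 0.04833 (the turbulent correlation is not needed).
Darcy-Weisbach: ΔP = f(L/D)(ρV²/2) = 0.04833·(41.6/0.132)·(1250·5.963²/2) = 0.04833·315.2·2.222e+04 = 3.385e+05 Pa.
Head loss h_f = ΔP/(ρg) = 3.385e+05/(1250·9.81) = 27.6 m.

h_f ≈ 27.6 m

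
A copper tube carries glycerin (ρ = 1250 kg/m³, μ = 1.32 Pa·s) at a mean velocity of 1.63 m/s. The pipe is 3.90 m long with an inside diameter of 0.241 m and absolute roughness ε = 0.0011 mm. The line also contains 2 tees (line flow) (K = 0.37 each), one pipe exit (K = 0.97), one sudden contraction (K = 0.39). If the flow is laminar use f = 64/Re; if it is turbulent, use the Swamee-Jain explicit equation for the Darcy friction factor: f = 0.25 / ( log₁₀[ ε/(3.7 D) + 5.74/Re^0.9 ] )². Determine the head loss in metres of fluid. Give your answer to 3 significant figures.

h_f ≈ 0.661 m

Reynolds number Re = ρVD/μ = 1250 · 1.63 · 0.241 / 1.32 = 372.
Re < 2300 → laminar flow, so f = 64/Re = 64/372 = 0.172 (the turbulent correlation is not needed).
Total minor-loss coefficient ΣK = 2·0.37 + 1·0.97 + 1·0.39 = 2.1.
ΔP = [f·L/D + ΣK]·(ρV²/2) = [0.172·3.9/0.241 + 2.1]·(1250·1.63²/2) = [2.784 + 2.1]·1661 = 8110 Pa.
Head loss h_f = ΔP/(ρg) = 8110/(1250·9.81) = 0.661 m.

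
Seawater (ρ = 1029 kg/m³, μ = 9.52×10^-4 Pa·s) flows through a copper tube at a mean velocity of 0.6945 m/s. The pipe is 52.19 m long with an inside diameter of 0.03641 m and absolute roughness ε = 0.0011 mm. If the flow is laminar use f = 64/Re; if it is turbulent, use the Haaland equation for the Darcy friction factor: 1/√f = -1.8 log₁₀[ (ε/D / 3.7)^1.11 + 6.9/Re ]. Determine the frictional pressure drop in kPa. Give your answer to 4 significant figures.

ΔP ≈ 8.500 kPa

Reynolds number Re = ρVD/μ = 1029 · 0.6945 · 0.03641 / 0.000952 = 2.733e+04.
Re > 4000 → turbulent. Relative roughness ε/D = 1.1e-06/0.03641 = 3.02e-05. Haaland: 1/√f = -1.8 log₁₀[(3.02e-05/3.7)^1.11 + 6.9/2.733e+04] = -1.8 log₁₀[2.25e-06 + 0.000252] = 6.469, so f = 0.02389.
Darcy-Weisbach: ΔP = f(L/D)(ρV²/2) = 0.02389·(52.19/0.03641)·(1029·0.6945²/2) = 0.02389·1433·248.2 = 8500 Pa.
ΔP = 8500 Pa = 8.500 kPa.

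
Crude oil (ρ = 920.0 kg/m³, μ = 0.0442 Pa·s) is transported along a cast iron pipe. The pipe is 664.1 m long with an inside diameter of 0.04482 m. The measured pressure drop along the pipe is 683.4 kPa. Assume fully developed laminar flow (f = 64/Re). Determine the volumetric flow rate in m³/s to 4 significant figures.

For laminar flow, f = 64/Re with Re = ρVD/μ, so Darcy-Weisbach reduces to ΔP = 32μLV/D². Solving for V: V = ΔP·D²/(32μL) = 6.834e+05·(0.04482)²/(32·0.0442·664.1) = 1.462 m/s.
Check: Re = ρVD/μ = 920·1.462·0.04482/0.0442 = 1363 < 2300, so the laminar assumption holds.
Q = V·A = 1.462·(π/4·0.04482²) = 0.002306 m³/s = 0.002306 m³/s.

Q ≈ 0.002306 m³/s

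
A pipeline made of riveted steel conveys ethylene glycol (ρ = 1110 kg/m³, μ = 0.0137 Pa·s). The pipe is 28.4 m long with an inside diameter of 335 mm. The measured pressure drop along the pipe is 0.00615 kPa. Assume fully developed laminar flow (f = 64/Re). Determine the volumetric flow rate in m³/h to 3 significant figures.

Q ≈ 17.6 m³/h

For laminar flow, f = 64/Re with Re = ρVD/μ, so Darcy-Weisbach reduces to ΔP = 32μLV/D². Solving for V: V = ΔP·D²/(32μL) = 6.15·(0.335)²/(32·0.0137·28.4) = 0.05543 m/s.
Check: Re = ρVD/μ = 1110·0.05543·0.335/0.0137 = 1505 < 2300, so the laminar assumption holds.
Q = V·A = 0.05543·(π/4·0.335²) = 0.004886 m³/s = 17.6 m³/h.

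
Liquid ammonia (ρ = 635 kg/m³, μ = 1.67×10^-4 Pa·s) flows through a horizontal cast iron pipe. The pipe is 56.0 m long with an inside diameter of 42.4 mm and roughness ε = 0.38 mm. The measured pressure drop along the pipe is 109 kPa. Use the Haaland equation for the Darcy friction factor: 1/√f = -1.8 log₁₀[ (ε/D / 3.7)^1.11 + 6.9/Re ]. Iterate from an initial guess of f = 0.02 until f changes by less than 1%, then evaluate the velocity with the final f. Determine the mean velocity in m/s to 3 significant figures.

Rearranging Darcy-Weisbach: V = √(2·ΔP·D/(f·L·ρ)). With ε/D = 0.00038/0.0424 = 0.00896, iterate starting from f = 0.02:
  f = 0.02 → V = √(2·1.09e+05·0.0424/(0.02·56·635)) = 3.605 m/s; Re = ρVD/μ = 5.812e+05; f → 0.03671
  f = 0.03671 → V = 2.661 m/s; Re = 4.29e+05; f → 0.03675
Converged (Δf/f < 1%). With the final f = 0.03675: V = √(2·1.09e+05·0.0424/(0.03675·56·635)) = 2.659 m/s.

V ≈ 2.66 m/s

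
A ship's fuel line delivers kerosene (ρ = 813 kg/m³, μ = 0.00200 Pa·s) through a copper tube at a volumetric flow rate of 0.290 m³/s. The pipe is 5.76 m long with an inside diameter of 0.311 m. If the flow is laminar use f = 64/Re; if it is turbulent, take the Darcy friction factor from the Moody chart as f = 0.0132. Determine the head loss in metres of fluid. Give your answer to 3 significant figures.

h_f ≈ 0.182 m

Cross-sectional area A = πD²/4 = π(0.311)²/4 = 0.07596 m²; mean velocity V = Q/A = 0.29/0.07596 = 3.818 m/s.
Reynolds number Re = ρVD/μ = 813 · 3.818 · 0.311 / 0.002 = 4.826e+05.
Re > 4000 → turbulent; use the Moody-chart value f = 0.0132.
Darcy-Weisbach: ΔP = f(L/D)(ρV²/2) = 0.0132·(5.76/0.311)·(813·3.818²/2) = 0.0132·18.52·5924 = 1448 Pa.
Head loss h_f = ΔP/(ρg) = 1448/(813·9.81) = 0.182 m.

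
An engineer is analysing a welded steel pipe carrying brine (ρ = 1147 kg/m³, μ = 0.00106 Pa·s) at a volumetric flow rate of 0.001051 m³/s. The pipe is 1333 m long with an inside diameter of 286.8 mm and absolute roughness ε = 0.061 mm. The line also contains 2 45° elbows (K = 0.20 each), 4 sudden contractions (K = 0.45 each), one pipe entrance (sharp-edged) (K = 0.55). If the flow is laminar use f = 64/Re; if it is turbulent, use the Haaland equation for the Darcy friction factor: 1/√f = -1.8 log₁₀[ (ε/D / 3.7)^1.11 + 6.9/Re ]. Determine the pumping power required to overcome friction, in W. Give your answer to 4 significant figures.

P ≈ 0.02845 W

Cross-sectional area A = πD²/4 = π(0.2868)²/4 = 0.0646 m²; mean velocity V = Q/A = 0.001051/0.0646 = 0.01627 m/s.
Reynolds number Re = ρVD/μ = 1147 · 0.01627 · 0.2868 / 0.00106 = 5049.
Re > 4000 → turbulent. Relative roughness ε/D = 6.1e-05/0.2868 = 0.000213. Haaland: 1/√f = -1.8 log₁₀[(0.000213/3.7)^1.11 + 6.9/5049] = -1.8 log₁₀[1.96e-05 + 0.00137] = 5.145, so f = 0.03778.
Total minor-loss coefficient ΣK = 2·0.2 + 4·0.45 + 1·0.55 = 2.75.
ΔP = [f·L/D + ΣK]·(ρV²/2) = [0.03778·1333/0.2868 + 2.75]·(1147·0.01627²/2) = [175.6 + 2.75]·0.1518 = 27.07 Pa.
Pumping power P = QΔP = 0.001051·27.07 = 0.028453 W = 0.02845 W.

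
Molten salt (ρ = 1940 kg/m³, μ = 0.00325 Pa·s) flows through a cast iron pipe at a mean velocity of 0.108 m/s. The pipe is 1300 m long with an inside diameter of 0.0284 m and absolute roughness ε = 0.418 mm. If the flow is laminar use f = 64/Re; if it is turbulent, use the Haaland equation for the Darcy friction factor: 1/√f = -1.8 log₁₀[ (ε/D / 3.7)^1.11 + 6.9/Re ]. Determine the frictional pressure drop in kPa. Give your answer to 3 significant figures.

Reynolds number Re = ρVD/μ = 1940 · 0.108 · 0.0284 / 0.00325 = 1831.
Re < 2300 → laminar flow, so f = 64/Re = 64/1831 = 0.03496 (the turbulent correlation is not needed).
Darcy-Weisbach: ΔP = f(L/D)(ρV²/2) = 0.03496·(1300/0.0284)·(1940·0.108²/2) = 0.03496·4.577e+04·11.31 = 1.81e+04 Pa.
ΔP = 1.81e+04 Pa = 18.1 kPa.

ΔP ≈ 18.1 kPa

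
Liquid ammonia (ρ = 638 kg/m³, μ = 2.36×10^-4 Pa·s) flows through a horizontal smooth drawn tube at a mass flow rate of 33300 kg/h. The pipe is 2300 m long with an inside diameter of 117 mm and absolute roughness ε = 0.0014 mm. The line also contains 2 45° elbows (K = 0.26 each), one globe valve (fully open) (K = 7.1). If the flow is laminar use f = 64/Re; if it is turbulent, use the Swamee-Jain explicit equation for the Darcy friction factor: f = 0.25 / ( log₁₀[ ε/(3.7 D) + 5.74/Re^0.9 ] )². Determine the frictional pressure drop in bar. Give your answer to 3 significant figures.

ṁ = 33300 kg/h = 33300/3600 = 9.25 kg/s.
A = πD²/4 = π(0.117)²/4 = 0.01075 m²; mean velocity V = ṁ/(ρA) = 9.25/(638 · 0.01075) = 1.349 m/s.
Reynolds number Re = ρVD/μ = 638 · 1.349 · 0.117 / 0.000236 = 4.265e+05.
Re > 4000 → turbulent. Relative roughness ε/D = 1.4e-06/0.117 = 1.2e-05. Swamee-Jain: f = 0.25/(log₁₀[1.2e-05/3.7 + 5.74/4.265e+05^0.9])² = 0.25/(log₁₀[3.23e-06 + 4.92e-05])² = 0.25/(-4.28)² = 0.01364.
Total minor-loss coefficient ΣK = 2·0.26 + 1·7.1 = 7.62.
ΔP = [f·L/D + ΣK]·(ρV²/2) = [0.01364·2300/0.117 + 7.62]·(638·1.349²/2) = [268.2 + 7.62]·580.1 = 1.6e+05 Pa.
ΔP = 1.6e+05 Pa = 1.60 bar.

ΔP ≈ 1.60 bar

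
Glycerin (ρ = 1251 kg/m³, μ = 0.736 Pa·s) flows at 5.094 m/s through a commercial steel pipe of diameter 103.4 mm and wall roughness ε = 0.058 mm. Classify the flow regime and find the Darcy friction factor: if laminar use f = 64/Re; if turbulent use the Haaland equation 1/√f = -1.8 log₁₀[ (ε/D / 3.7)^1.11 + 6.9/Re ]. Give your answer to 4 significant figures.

Re = ρVD/μ = 1251·5.094·0.1034/0.736 = 895.3.
Re < 2300 → laminar, so f = 64/Re = 0.07149 (roughness is irrelevant in laminar flow).

f ≈ 0.07149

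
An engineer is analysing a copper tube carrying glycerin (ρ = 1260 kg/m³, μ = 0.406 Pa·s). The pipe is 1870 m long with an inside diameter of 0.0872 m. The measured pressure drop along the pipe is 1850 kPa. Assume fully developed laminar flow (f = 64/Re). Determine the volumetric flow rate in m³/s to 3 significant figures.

For laminar flow, f = 64/Re with Re = ρVD/μ, so Darcy-Weisbach reduces to ΔP = 32μLV/D². Solving for V: V = ΔP·D²/(32μL) = 1.85e+06·(0.0872)²/(32·0.406·1870) = 0.579 m/s.
Check: Re = ρVD/μ = 1260·0.579·0.0872/0.406 = 156.7 < 2300, so the laminar assumption holds.
Q = V·A = 0.579·(π/4·0.0872²) = 0.003458 m³/s = 0.00346 m³/s.

Q ≈ 0.00346 m³/s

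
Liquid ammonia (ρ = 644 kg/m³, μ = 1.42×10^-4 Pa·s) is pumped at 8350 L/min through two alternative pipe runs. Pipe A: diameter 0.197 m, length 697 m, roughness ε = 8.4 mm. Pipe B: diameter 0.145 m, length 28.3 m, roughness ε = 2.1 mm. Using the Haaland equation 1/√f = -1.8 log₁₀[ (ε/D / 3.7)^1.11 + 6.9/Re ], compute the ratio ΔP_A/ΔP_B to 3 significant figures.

Pipe A: V = Q/A = 0.1392/0.03048 = 4.566 m/s; Re = 4.079e+06; ε/D = 0.0426; Haaland → f = 0.06668; ΔP_A = f(L/D)(ρV²/2) = 1.583e+06 Pa.
Pipe B: V = Q/A = 0.1392/0.01651 = 8.428 m/s; Re = 5.542e+06; ε/D = 0.0145; Haaland → f = 0.04323; ΔP_B = f(L/D)(ρV²/2) = 1.93e+05 Pa.
ΔP_A/ΔP_B = 1.583e+06/1.93e+05 = 8.21.

ΔP_A/ΔP_B ≈ 8.21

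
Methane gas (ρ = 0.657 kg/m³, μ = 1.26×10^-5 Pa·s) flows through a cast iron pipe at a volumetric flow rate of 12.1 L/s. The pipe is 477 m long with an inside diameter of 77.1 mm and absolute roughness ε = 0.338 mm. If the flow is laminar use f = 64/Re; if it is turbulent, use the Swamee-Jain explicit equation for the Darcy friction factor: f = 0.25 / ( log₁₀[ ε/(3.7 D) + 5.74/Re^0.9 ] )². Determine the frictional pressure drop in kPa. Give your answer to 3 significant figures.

Q = 12.1 L/s = 12.1/1000 = 0.0121 m³/s.
Cross-sectional area A = πD²/4 = π(0.0771)²/4 = 0.004669 m²; mean velocity V = Q/A = 0.0121/0.004669 = 2.592 m/s.
Reynolds number Re = ρVD/μ = 0.657 · 2.592 · 0.0771 / 1.26e-05 = 1.042e+04.
Re > 4000 → turbulent. Relative roughness ε/D = 0.000338/0.0771 = 0.00438. Swamee-Jain: f = 0.25/(log₁₀[0.00438/3.7 + 5.74/1.042e+04^0.9])² = 0.25/(log₁₀[0.00118 + 0.00139])² = 0.25/(-2.589)² = 0.03729.
Darcy-Weisbach: ΔP = f(L/D)(ρV²/2) = 0.03729·(477/0.0771)·(0.657·2.592²/2) = 0.03729·6187·2.207 = 509 Pa.
ΔP = 509 Pa = 0.509 kPa.

ΔP ≈ 0.509 kPa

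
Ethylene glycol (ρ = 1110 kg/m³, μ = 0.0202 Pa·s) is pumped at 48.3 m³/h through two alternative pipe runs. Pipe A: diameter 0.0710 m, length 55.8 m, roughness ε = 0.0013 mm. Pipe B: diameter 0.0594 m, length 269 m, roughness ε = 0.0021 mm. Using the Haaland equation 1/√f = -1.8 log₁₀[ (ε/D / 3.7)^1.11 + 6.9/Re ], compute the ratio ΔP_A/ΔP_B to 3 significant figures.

ΔP_A/ΔP_B ≈ 0.0890

Pipe A: V = Q/A = 0.01342/0.003959 = 3.389 m/s; Re = 1.322e+04; ε/D = 1.83e-05; Haaland → f = 0.02866; ΔP_A = f(L/D)(ρV²/2) = 1.436e+05 Pa.
Pipe B: V = Q/A = 0.01342/0.002771 = 4.842 m/s; Re = 1.58e+04; ε/D = 3.54e-05; Haaland → f = 0.02738; ΔP_B = f(L/D)(ρV²/2) = 1.613e+06 Pa.
ΔP_A/ΔP_B = 1.436e+05/1.613e+06 = 0.0890.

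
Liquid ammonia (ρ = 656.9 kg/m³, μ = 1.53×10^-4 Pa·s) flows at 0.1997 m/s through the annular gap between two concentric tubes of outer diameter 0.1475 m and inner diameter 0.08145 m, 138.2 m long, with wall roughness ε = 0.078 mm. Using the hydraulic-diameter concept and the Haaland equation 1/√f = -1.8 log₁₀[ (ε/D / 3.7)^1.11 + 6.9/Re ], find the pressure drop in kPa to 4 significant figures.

Hydraulic diameter D_h = 4A/P = D_o - D_i = 0.1475 - 0.08145 = 0.06605 m.
Re = ρVD_h/μ = 656.9·0.1997·0.06605/0.000153 = 5.663e+04.
ε/D_h = 7.8e-05/0.06605 = 0.00118; Haaland gives 1/√f = -1.8 log₁₀[0.000132+0.000122] = 6.473, so f = 0.02387.
ΔP = f(L/D_h)(ρV²/2) = 0.02387·138.2/0.06605·13.1 = 654.1 Pa.
ΔP = 0.6541 kPa.

ΔP ≈ 0.6541 kPa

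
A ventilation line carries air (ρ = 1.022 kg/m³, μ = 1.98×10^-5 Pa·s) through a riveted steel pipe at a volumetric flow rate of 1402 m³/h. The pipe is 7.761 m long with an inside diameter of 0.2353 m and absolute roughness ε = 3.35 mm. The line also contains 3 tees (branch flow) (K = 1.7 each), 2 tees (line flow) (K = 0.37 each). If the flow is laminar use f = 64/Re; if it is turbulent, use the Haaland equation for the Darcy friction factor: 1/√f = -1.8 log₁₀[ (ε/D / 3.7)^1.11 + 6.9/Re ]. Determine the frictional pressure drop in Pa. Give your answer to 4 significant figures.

Q = 1402 m³/h = 1402/3600 = 0.3894 m³/s.
Cross-sectional area A = πD²/4 = π(0.2353)²/4 = 0.04348 m²; mean velocity V = Q/A = 0.3894/0.04348 = 8.956 m/s.
Reynolds number Re = ρVD/μ = 1.022 · 8.956 · 0.2353 / 1.98e-05 = 1.088e+05.
Re > 4000 → turbulent. Relative roughness ε/D = 0.00335/0.2353 = 0.0142. Haaland: 1/√f = -1.8 log₁₀[(0.0142/3.7)^1.11 + 6.9/1.088e+05] = -1.8 log₁₀[0.00209 + 6.34e-05] = 4.801, so f = 0.04338.
Total minor-loss coefficient ΣK = 3·1.7 + 2·0.37 = 5.84.
ΔP = [f·L/D + ΣK]·(ρV²/2) = [0.04338·7.761/0.2353 + 5.84]·(1.022·8.956²/2) = [1.431 + 5.84]·40.99 = 298 Pa.

ΔP ≈ 298.0 Pa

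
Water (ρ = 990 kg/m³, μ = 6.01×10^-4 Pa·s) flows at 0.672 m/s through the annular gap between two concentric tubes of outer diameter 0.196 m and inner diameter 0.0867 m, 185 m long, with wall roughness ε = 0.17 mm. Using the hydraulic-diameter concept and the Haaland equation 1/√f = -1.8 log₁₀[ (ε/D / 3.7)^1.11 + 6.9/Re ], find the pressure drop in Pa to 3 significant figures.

ΔP ≈ 8870 Pa

Hydraulic diameter D_h = 4A/P = D_o - D_i = 0.196 - 0.0867 = 0.1093 m.
Re = ρVD_h/μ = 990·0.672·0.1093/0.000601 = 1.21e+05.
ε/D_h = 0.00017/0.1093 = 0.00156; Haaland gives 1/√f = -1.8 log₁₀[0.000179+5.7e-05] = 6.53, so f = 0.02346.
ΔP = f(L/D_h)(ρV²/2) = 0.02346·185/0.1093·223.5 = 8874 Pa.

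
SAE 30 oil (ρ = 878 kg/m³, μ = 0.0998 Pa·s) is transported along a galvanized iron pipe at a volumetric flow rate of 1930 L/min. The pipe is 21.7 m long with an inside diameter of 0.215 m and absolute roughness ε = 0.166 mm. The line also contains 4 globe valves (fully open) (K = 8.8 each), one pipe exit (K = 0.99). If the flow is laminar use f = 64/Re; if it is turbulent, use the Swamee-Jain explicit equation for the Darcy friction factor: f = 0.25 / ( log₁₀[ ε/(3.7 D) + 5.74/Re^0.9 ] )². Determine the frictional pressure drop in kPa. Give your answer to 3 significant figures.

Q = 1930 L/min = 1930/60000 = 0.03217 m³/s.
Cross-sectional area A = πD²/4 = π(0.215)²/4 = 0.03631 m²; mean velocity V = Q/A = 0.03217/0.03631 = 0.886 m/s.
Reynolds number Re = ρVD/μ = 878 · 0.886 · 0.215 / 0.0998 = 1676.
Re < 2300 → laminar flow, so f = 64/Re = 64/1676 = 0.03819 (the turbulent correlation is not needed).
Total minor-loss coefficient ΣK = 4·8.8 + 1·0.99 = 36.2.
ΔP = [f·L/D + ΣK]·(ρV²/2) = [0.03819·21.7/0.215 + 36.2]·(878·0.886²/2) = [3.854 + 36.2]·344.6 = 1.38e+04 Pa.
ΔP = 1.38e+04 Pa = 13.8 kPa.

ΔP ≈ 13.8 kPa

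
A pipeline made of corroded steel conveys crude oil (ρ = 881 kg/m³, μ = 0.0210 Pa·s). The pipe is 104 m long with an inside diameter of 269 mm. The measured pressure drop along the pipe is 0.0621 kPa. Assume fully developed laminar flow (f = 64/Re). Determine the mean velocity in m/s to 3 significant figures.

For laminar flow, f = 64/Re with Re = ρVD/μ, so Darcy-Weisbach reduces to ΔP = 32μLV/D². Solving for V: V = ΔP·D²/(32μL) = 62.1·(0.269)²/(32·0.021·104) = 0.0643 m/s.
Check: Re = ρVD/μ = 881·0.0643·0.269/0.021 = 725.6 < 2300, so the laminar assumption holds.

V ≈ 0.0643 m/s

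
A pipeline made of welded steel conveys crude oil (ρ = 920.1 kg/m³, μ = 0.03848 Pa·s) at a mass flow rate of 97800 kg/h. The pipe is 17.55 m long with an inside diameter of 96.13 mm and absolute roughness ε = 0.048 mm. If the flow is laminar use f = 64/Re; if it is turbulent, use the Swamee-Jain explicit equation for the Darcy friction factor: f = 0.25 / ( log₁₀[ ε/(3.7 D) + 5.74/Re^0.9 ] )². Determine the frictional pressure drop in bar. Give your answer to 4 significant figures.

ṁ = 97800 kg/h = 97800/3600 = 27.17 kg/s.
A = πD²/4 = π(0.09613)²/4 = 0.007258 m²; mean velocity V = ṁ/(ρA) = 27.17/(920.1 · 0.007258) = 4.068 m/s.
Reynolds number Re = ρVD/μ = 920.1 · 4.068 · 0.09613 / 0.0385 = 9351.
Re > 4000 → turbulent. Relative roughness ε/D = 4.8e-05/0.09613 = 0.000499. Swamee-Jain: f = 0.25/(log₁₀[0.000499/3.7 + 5.74/9351^0.9])² = 0.25/(log₁₀[0.000135 + 0.00153])² = 0.25/(-2.778)² = 0.03239.
Darcy-Weisbach: ΔP = f(L/D)(ρV²/2) = 0.03239·(17.55/0.09613)·(920.1·4.068²/2) = 0.03239·182.6·7614 = 4.502e+04 Pa.
ΔP = 4.502e+04 Pa = 0.4502 bar.

ΔP ≈ 0.4502 bar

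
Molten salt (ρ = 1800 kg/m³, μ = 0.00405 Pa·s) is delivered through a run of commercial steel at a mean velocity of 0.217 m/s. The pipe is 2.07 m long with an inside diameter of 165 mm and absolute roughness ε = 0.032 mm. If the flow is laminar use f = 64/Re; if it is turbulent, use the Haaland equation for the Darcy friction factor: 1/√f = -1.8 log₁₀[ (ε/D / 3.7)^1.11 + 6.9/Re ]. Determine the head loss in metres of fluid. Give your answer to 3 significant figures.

Reynolds number Re = ρVD/μ = 1800 · 0.217 · 0.165 / 0.00405 = 1.591e+04.
Re > 4000 → turbulent. Relative roughness ε/D = 3.2e-05/0.165 = 0.000194. Haaland: 1/√f = -1.8 log₁₀[(0.000194/3.7)^1.11 + 6.9/1.591e+04] = -1.8 log₁₀[1.77e-05 + 0.000434] = 6.022, so f = 0.02758.
Darcy-Weisbach: ΔP = f(L/D)(ρV²/2) = 0.02758·(2.07/0.165)·(1800·0.217²/2) = 0.02758·12.55·42.38 = 14.66 Pa.
Head loss h_f = ΔP/(ρg) = 14.66/(1800·9.81) = 8.30×10^-4 m.

h_f ≈ 8.30×10^-4 m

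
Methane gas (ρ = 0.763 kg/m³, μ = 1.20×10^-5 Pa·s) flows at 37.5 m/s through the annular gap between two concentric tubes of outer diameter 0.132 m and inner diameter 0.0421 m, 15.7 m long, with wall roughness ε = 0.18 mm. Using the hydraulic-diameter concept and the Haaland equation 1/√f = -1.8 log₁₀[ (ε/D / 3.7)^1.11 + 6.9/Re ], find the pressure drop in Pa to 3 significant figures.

Hydraulic diameter D_h = 4A/P = D_o - D_i = 0.132 - 0.0421 = 0.0899 m.
Re = ρVD_h/μ = 0.763·37.5·0.0899/1.2e-05 = 2.144e+05.
ε/D_h = 0.00018/0.0899 = 0.002; Haaland gives 1/√f = -1.8 log₁₀[0.000237+3.22e-05] = 6.427, so f = 0.02421.
ΔP = f(L/D_h)(ρV²/2) = 0.02421·15.7/0.0899·536.5 = 2268 Pa.

ΔP ≈ 2270 Pa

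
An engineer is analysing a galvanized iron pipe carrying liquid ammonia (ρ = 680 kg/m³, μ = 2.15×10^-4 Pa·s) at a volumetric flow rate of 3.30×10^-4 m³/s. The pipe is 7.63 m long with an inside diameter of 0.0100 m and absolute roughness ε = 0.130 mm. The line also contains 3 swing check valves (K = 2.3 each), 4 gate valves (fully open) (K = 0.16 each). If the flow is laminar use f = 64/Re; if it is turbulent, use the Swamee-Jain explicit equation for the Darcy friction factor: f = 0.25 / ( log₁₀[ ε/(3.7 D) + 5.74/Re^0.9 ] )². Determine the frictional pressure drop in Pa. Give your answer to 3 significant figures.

ΔP ≈ 238000 Pa

Cross-sectional area A = πD²/4 = π(0.01)²/4 = 7.854e-05 m²; mean velocity V = Q/A = 0.00033/7.854e-05 = 4.202 m/s.
Reynolds number Re = ρVD/μ = 680 · 4.202 · 0.01 / 0.000215 = 1.329e+05.
Re > 4000 → turbulent. Relative roughness ε/D = 0.00013/0.01 = 0.013. Swamee-Jain: f = 0.25/(log₁₀[0.013/3.7 + 5.74/1.329e+05^0.9])² = 0.25/(log₁₀[0.00351 + 0.000141])² = 0.25/(-2.437)² = 0.04209.
Total minor-loss coefficient ΣK = 3·2.3 + 4·0.16 = 7.54.
ΔP = [f·L/D + ΣK]·(ρV²/2) = [0.04209·7.63/0.01 + 7.54]·(680·4.202²/2) = [32.11 + 7.54]·6002 = 2.38e+05 Pa.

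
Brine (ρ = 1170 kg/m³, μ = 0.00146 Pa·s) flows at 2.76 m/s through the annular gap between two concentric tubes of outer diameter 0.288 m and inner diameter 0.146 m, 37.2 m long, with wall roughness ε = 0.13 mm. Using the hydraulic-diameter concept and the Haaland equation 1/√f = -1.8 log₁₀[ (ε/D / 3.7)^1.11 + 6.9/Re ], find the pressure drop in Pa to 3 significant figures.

ΔP ≈ 23500 Pa

Hydraulic diameter D_h = 4A/P = D_o - D_i = 0.288 - 0.146 = 0.142 m.
Re = ρVD_h/μ = 1170·2.76·0.142/0.00146 = 3.141e+05.
ε/D_h = 0.00013/0.142 = 0.000915; Haaland gives 1/√f = -1.8 log₁₀[9.93e-05+2.2e-05] = 7.05, so f = 0.02012.
ΔP = f(L/D_h)(ρV²/2) = 0.02012·37.2/0.142·4456 = 2.349e+04 Pa.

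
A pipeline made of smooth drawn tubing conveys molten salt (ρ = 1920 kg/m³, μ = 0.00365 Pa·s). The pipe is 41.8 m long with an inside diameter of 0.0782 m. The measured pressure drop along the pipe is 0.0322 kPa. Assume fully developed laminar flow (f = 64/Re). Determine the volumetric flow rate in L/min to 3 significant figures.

For laminar flow, f = 64/Re with Re = ρVD/μ, so Darcy-Weisbach reduces to ΔP = 32μLV/D². Solving for V: V = ΔP·D²/(32μL) = 32.2·(0.0782)²/(32·0.00365·41.8) = 0.04033 m/s.
Check: Re = ρVD/μ = 1920·0.04033·0.0782/0.00365 = 1659 < 2300, so the laminar assumption holds.
Q = V·A = 0.04033·(π/4·0.0782²) = 0.0001937 m³/s = 11.6 L/min.

Q ≈ 11.6 L/min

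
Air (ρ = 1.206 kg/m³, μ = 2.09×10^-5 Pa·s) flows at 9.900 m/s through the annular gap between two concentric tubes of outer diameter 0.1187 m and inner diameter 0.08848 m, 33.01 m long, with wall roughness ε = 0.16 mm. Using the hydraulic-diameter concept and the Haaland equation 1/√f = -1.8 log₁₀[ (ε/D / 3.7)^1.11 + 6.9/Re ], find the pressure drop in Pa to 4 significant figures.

Hydraulic diameter D_h = 4A/P = D_o - D_i = 0.1187 - 0.08848 = 0.03022 m.
Re = ρVD_h/μ = 1.206·9.9·0.03022/2.09e-05 = 1.726e+04.
ε/D_h = 0.00016/0.03022 = 0.00529; Haaland gives 1/√f = -1.8 log₁₀[0.000696+0.0004] = 5.328, so f = 0.03522.
ΔP = f(L/D_h)(ρV²/2) = 0.03522·33.01/0.03022·59.1 = 2274 Pa.

ΔP ≈ 2274 Pa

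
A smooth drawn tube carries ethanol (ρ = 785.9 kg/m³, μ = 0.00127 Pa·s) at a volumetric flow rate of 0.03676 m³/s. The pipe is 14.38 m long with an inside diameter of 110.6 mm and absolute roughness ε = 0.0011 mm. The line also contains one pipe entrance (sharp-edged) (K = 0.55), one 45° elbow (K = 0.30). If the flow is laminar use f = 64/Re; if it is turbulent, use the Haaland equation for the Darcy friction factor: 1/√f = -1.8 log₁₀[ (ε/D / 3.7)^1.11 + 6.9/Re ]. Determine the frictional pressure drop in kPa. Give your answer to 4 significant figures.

Cross-sectional area A = πD²/4 = π(0.1106)²/4 = 0.009607 m²; mean velocity V = Q/A = 0.03676/0.009607 = 3.826 m/s.
Reynolds number Re = ρVD/μ = 785.9 · 3.826 · 0.1106 / 0.00127 = 2.619e+05.
Re > 4000 → turbulent. Relative roughness ε/D = 1.1e-06/0.1106 = 9.95e-06. Haaland: 1/√f = -1.8 log₁₀[(9.95e-06/3.7)^1.11 + 6.9/2.619e+05] = -1.8 log₁₀[6.56e-07 + 2.63e-05] = 8.223, so f = 0.01479.
Total minor-loss coefficient ΣK = 1·0.55 + 1·0.3 = 0.85.
ΔP = [f·L/D + ΣK]·(ρV²/2) = [0.01479·14.38/0.1106 + 0.85]·(785.9·3.826²/2) = [1.923 + 0.85]·5753 = 1.595e+04 Pa.
ΔP = 1.595e+04 Pa = 15.95 kPa.

ΔP ≈ 15.95 kPa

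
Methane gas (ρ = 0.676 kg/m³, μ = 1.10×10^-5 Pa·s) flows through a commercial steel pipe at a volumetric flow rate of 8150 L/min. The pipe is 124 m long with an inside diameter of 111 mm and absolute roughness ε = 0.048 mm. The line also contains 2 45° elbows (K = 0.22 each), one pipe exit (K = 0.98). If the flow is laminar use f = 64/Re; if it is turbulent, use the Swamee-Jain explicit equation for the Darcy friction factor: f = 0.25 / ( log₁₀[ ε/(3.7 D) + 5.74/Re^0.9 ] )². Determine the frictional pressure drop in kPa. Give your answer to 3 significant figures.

ΔP ≈ 1.60 kPa

Q = 8150 L/min = 8150/60000 = 0.1358 m³/s.
Cross-sectional area A = πD²/4 = π(0.111)²/4 = 0.009677 m²; mean velocity V = Q/A = 0.1358/0.009677 = 14.04 m/s.
Reynolds number Re = ρVD/μ = 0.676 · 14.04 · 0.111 / 1.1e-05 = 9.575e+04.
Re > 4000 → turbulent. Relative roughness ε/D = 4.8e-05/0.111 = 0.000432. Swamee-Jain: f = 0.25/(log₁₀[0.000432/3.7 + 5.74/9.575e+04^0.9])² = 0.25/(log₁₀[0.000117 + 0.000189])² = 0.25/(-3.515)² = 0.02024.
Total minor-loss coefficient ΣK = 2·0.22 + 1·0.98 = 1.42.
ΔP = [f·L/D + ΣK]·(ρV²/2) = [0.02024·124/0.111 + 1.42]·(0.676·14.04²/2) = [22.61 + 1.42]·66.6 = 1600 Pa.
ΔP = 1600 Pa = 1.60 kPa.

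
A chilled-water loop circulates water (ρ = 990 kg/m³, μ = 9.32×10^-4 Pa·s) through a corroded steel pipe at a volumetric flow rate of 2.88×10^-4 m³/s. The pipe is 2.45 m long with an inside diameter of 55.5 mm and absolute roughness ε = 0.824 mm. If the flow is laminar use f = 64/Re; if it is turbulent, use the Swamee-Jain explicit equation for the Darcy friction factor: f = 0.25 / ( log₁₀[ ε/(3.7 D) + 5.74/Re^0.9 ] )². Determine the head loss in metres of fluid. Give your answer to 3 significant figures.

h_f ≈ 0.00161 m

Cross-sectional area A = πD²/4 = π(0.0555)²/4 = 0.002419 m²; mean velocity V = Q/A = 0.000288/0.002419 = 0.119 m/s.
Reynolds number Re = ρVD/μ = 990 · 0.119 · 0.0555 / 0.000932 = 7018.
Re > 4000 → turbulent. Relative roughness ε/D = 0.000824/0.0555 = 0.0148. Swamee-Jain: f = 0.25/(log₁₀[0.0148/3.7 + 5.74/7018^0.9])² = 0.25/(log₁₀[0.00401 + 0.00198])² = 0.25/(-2.222)² = 0.05063.
Darcy-Weisbach: ΔP = f(L/D)(ρV²/2) = 0.05063·(2.45/0.0555)·(990·0.119²/2) = 0.05063·44.14·7.015 = 15.68 Pa.
Head loss h_f = ΔP/(ρg) = 15.68/(990·9.81) = 0.00161 m.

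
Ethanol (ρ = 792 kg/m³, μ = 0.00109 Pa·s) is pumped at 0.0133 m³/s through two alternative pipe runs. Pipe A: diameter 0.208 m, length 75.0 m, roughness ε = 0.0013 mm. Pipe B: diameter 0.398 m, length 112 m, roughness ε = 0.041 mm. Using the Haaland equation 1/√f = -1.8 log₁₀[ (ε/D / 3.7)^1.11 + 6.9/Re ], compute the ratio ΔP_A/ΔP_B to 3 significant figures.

Pipe A: V = Q/A = 0.0133/0.03398 = 0.3914 m/s; Re = 5.916e+04; ε/D = 6.25e-06; Haaland → f = 0.01997; ΔP_A = f(L/D)(ρV²/2) = 436.8 Pa.
Pipe B: V = Q/A = 0.0133/0.1244 = 0.1069 m/s; Re = 3.092e+04; ε/D = 0.000103; Haaland → f = 0.02336; ΔP_B = f(L/D)(ρV²/2) = 29.76 Pa.
ΔP_A/ΔP_B = 436.8/29.76 = 14.7.

ΔP_A/ΔP_B ≈ 14.7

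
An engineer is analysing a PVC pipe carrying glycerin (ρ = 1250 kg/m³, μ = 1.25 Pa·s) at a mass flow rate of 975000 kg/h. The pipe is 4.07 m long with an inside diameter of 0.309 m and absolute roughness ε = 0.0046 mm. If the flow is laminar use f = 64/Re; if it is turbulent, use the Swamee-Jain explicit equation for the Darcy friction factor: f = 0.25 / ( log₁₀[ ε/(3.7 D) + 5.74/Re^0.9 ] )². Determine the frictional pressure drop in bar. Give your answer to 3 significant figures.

ΔP ≈ 0.0493 bar

ṁ = 975000 kg/h = 975000/3600 = 270.8 kg/s.
A = πD²/4 = π(0.309)²/4 = 0.07499 m²; mean velocity V = ṁ/(ρA) = 270.8/(1250 · 0.07499) = 2.889 m/s.
Reynolds number Re = ρVD/μ = 1250 · 2.889 · 0.309 / 1.25 = 892.8.
Re < 2300 → laminar flow, so f = 64/Re = 64/892.8 = 0.07169 (the turbulent correlation is not needed).
Darcy-Weisbach: ΔP = f(L/D)(ρV²/2) = 0.07169·(4.07/0.309)·(1250·2.889²/2) = 0.07169·13.17·5217 = 4926 Pa.
ΔP = 4926 Pa = 0.0493 bar.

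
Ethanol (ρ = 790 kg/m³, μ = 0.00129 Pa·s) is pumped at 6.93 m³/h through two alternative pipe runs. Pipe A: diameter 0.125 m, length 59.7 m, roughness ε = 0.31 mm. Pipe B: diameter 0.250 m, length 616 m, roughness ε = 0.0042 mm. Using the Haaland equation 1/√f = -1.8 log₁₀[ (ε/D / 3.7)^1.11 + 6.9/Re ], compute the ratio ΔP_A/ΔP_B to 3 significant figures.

ΔP_A/ΔP_B ≈ 2.86

Pipe A: V = Q/A = 0.001925/0.01227 = 0.1569 m/s; Re = 1.201e+04; ε/D = 0.00248; Haaland → f = 0.033; ΔP_A = f(L/D)(ρV²/2) = 153.2 Pa.
Pipe B: V = Q/A = 0.001925/0.04909 = 0.03922 m/s; Re = 6004; ε/D = 1.68e-05; Haaland → f = 0.03573; ΔP_B = f(L/D)(ρV²/2) = 53.48 Pa.
ΔP_A/ΔP_B = 153.2/53.48 = 2.86.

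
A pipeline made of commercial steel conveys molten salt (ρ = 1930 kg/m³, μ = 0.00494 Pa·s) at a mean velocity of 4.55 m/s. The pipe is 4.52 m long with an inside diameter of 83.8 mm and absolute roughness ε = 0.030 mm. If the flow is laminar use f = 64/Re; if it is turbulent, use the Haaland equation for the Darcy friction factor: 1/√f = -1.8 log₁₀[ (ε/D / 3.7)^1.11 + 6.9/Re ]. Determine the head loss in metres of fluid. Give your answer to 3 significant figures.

Reynolds number Re = ρVD/μ = 1930 · 4.55 · 0.0838 / 0.00494 = 1.49e+05.
Re > 4000 → turbulent. Relative roughness ε/D = 3e-05/0.0838 = 0.000358. Haaland: 1/√f = -1.8 log₁₀[(0.000358/3.7)^1.11 + 6.9/1.49e+05] = -1.8 log₁₀[3.5e-05 + 4.63e-05] = 7.362, so f = 0.01845.
Darcy-Weisbach: ΔP = f(L/D)(ρV²/2) = 0.01845·(4.52/0.0838)·(1930·4.55²/2) = 0.01845·53.94·1.998e+04 = 1.988e+04 Pa.
Head loss h_f = ΔP/(ρg) = 1.988e+04/(1930·9.81) = 1.05 m.

h_f ≈ 1.05 m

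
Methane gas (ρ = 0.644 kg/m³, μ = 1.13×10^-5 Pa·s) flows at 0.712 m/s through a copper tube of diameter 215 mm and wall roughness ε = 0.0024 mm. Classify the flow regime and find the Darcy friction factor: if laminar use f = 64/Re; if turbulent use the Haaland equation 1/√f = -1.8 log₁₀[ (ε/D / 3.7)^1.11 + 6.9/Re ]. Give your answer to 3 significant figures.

f ≈ 0.0321

Re = ρVD/μ = 0.644·0.712·0.215/1.13e-05 = 8724.
Re > 4000 → turbulent. ε/D = 2.4e-06/0.215 = 1.12e-05; Haaland: 1/√f = -1.8 log₁₀[7.45e-07 + 0.000791] = 5.583, so f = 0.03209.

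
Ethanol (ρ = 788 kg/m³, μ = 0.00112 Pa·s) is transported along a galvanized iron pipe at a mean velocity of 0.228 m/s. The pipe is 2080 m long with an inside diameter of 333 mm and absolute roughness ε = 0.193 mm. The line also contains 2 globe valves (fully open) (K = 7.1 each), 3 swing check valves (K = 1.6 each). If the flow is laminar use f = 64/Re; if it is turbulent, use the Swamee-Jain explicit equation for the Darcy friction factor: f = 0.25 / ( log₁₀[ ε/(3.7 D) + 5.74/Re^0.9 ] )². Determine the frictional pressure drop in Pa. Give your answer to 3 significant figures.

Reynolds number Re = ρVD/μ = 788 · 0.228 · 0.333 / 0.00112 = 5.342e+04.
Re > 4000 → turbulent. Relative roughness ε/D = 0.000193/0.333 = 0.00058. Swamee-Jain: f = 0.25/(log₁₀[0.00058/3.7 + 5.74/5.342e+04^0.9])² = 0.25/(log₁₀[0.000157 + 0.000319])² = 0.25/(-3.323)² = 0.02265.
Total minor-loss coefficient ΣK = 2·7.1 + 3·1.6 = 19.
ΔP = [f·L/D + ΣK]·(ρV²/2) = [0.02265·2080/0.333 + 19]·(788·0.228²/2) = [141.5 + 19]·20.48 = 3286 Pa.

ΔP ≈ 3290 Pa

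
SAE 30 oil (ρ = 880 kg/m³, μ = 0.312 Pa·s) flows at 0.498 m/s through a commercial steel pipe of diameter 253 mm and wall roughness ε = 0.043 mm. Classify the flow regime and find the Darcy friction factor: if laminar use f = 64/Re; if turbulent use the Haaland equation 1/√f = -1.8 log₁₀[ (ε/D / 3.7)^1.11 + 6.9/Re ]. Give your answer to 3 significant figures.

f ≈ 0.180

Re = ρVD/μ = 880·0.498·0.253/0.312 = 355.4.
Re < 2300 → laminar, so f = 64/Re = 0.1801 (roughness is irrelevant in laminar flow).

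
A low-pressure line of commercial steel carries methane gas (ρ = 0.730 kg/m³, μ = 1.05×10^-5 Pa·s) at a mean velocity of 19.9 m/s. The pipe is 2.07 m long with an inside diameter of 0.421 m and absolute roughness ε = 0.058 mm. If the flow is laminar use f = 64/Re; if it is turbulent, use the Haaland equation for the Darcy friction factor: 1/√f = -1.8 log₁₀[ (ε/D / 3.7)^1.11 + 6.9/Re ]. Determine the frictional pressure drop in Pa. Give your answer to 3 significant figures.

Reynolds number Re = ρVD/μ = 0.73 · 19.9 · 0.421 / 1.05e-05 = 5.825e+05.
Re > 4000 → turbulent. Relative roughness ε/D = 5.8e-05/0.421 = 0.000138. Haaland: 1/√f = -1.8 log₁₀[(0.000138/3.7)^1.11 + 6.9/5.825e+05] = -1.8 log₁₀[1.21e-05 + 1.18e-05] = 8.316, so f = 0.01446.
Darcy-Weisbach: ΔP = f(L/D)(ρV²/2) = 0.01446·(2.07/0.421)·(0.73·19.9²/2) = 0.01446·4.917·144.5 = 10.28 Pa.

ΔP ≈ 10.3 Pa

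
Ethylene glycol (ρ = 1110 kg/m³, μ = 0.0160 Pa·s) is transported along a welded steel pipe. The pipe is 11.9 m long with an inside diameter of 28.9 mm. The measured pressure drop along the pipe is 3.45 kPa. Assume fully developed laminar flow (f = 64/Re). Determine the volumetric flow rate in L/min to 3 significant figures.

Q ≈ 18.6 L/min

For laminar flow, f = 64/Re with Re = ρVD/μ, so Darcy-Weisbach reduces to ΔP = 32μLV/D². Solving for V: V = ΔP·D²/(32μL) = 3450·(0.0289)²/(32·0.016·11.9) = 0.4729 m/s.
Check: Re = ρVD/μ = 1110·0.4729·0.0289/0.016 = 948.2 < 2300, so the laminar assumption holds.
Q = V·A = 0.4729·(π/4·0.0289²) = 0.0003102 m³/s = 18.6 L/min.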